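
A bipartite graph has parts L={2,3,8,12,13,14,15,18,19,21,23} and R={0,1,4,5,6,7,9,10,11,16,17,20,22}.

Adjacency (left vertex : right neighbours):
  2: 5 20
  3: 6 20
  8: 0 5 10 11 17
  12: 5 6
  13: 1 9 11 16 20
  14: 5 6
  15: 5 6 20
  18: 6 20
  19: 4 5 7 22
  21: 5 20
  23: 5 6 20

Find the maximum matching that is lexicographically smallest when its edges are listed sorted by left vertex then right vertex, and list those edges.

|M| = 6 (so the lex-smallest maximum matching has 6 edges)
process left vertices in ascending order; for each, take the smallest-labelled available neighbour that still permits 6 edges overall, or leave it unmatched if none does
lex-smallest matching: {2-5, 3-6, 8-0, 13-1, 15-20, 19-4}

Lex-smallest maximum matching: {(2,5), (3,6), (8,0), (13,1), (15,20), (19,4)}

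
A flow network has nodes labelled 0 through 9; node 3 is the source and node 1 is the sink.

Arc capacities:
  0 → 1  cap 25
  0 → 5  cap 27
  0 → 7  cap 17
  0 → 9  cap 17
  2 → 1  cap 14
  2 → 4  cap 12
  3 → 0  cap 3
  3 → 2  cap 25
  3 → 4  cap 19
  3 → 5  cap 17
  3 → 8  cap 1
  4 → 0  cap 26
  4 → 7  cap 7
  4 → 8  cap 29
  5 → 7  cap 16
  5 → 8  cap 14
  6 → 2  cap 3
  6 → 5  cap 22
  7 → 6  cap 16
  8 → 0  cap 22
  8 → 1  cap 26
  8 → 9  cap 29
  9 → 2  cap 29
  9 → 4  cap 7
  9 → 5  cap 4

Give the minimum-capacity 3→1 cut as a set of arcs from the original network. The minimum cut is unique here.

Min-cut arcs: {(2,1), (2,4), (3,0), (3,4), (3,8), (5,8)} (total capacity 63)

augment #1: 3→0→1 push 3
augment #2: 3→2→1 push 14
augment #3: 3→8→1 push 1
augment #4: 3→4→0→1 push 19
augment #5: 3→5→8→1 push 14
augment #6: 3→2→4→0→1 push 3
augment #7: 3→2→4→8→1 push 8
augment #8: 3→5→7→6→2→4→8→1 push 1
max flow = 63; residual-reachable set from 3 gives S-side
cut edges (S→T): {(2,1), (2,4), (3,0), (3,4), (3,8), (5,8)} total cap 63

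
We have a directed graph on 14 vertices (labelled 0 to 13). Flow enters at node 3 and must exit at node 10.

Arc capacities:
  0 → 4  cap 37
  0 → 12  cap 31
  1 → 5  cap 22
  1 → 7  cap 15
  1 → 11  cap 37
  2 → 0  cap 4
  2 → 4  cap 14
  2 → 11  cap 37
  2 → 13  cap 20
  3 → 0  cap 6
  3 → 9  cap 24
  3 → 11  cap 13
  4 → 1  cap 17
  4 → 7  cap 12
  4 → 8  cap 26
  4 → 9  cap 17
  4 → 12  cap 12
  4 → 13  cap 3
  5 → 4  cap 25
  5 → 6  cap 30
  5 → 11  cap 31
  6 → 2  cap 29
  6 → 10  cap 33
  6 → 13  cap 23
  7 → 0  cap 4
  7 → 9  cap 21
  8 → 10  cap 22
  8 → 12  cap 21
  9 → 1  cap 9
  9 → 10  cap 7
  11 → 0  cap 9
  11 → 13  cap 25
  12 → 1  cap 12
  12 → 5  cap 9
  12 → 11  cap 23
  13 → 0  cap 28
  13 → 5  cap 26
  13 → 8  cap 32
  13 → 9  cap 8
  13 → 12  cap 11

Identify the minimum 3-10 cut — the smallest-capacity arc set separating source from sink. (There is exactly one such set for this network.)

Min-cut arcs: {(3,0), (3,11), (9,1), (9,10)} (total capacity 35)

augment #1: 3→9→10 push 7
augment #2: 3→0→4→8→10 push 6
augment #3: 3→11→13→8→10 push 13
augment #4: 3→9→1→5→6→10 push 9
max flow = 35; residual-reachable set from 3 gives S-side
cut edges (S→T): {(3,0), (3,11), (9,1), (9,10)} total cap 35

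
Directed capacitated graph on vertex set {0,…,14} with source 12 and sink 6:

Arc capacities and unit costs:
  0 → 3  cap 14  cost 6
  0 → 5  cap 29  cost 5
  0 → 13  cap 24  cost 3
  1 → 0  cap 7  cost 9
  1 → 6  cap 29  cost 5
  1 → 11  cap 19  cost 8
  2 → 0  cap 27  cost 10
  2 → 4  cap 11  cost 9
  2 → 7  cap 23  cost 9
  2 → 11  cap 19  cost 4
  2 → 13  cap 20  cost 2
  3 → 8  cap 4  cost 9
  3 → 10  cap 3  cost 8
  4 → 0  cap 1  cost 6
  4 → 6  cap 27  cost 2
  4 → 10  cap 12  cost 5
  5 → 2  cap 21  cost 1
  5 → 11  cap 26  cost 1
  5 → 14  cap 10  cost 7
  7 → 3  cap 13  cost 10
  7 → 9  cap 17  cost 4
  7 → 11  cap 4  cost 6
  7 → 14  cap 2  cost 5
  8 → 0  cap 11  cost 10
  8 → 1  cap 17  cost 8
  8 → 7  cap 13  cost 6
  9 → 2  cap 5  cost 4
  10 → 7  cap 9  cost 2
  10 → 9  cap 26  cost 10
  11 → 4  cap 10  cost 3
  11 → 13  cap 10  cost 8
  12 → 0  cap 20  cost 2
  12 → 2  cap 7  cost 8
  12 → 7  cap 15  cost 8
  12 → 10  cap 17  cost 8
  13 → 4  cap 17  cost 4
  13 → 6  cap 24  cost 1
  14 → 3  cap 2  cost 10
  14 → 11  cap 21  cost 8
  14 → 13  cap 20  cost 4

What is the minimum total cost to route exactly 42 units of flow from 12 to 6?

Minimum cost for 42 units: 614

shortest-cost path #1: 12→0→13→6 push 20 @ unit cost 6 (adds 120)
shortest-cost path #2: 12→2→13→6 push 4 @ unit cost 11 (adds 44)
shortest-cost path #3: 12→2→13→4→6 push 3 @ unit cost 16 (adds 48)
shortest-cost path #4: 12→7→11→4→6 push 4 @ unit cost 19 (adds 76)
shortest-cost path #5: 12→7→14→13→4→6 push 2 @ unit cost 23 (adds 46)
shortest-cost path #6: 12→7→9→2→13→4→6 push 5 @ unit cost 24 (adds 120)
shortest-cost path #7: 12→7→3→8→1→6 push 4 @ unit cost 40 (adds 160)
total cost = 614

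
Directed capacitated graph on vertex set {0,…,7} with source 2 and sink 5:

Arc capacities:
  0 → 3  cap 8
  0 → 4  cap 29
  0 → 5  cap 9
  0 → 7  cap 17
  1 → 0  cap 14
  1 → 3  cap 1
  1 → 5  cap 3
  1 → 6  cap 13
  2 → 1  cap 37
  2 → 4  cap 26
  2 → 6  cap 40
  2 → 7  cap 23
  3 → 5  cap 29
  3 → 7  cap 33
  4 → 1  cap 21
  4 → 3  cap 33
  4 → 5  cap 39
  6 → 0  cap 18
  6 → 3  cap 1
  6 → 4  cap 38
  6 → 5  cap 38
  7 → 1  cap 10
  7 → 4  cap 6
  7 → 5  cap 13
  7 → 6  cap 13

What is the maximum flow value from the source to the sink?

augment #1: 2→1→5 bottleneck 3, total now 3
augment #2: 2→4→5 bottleneck 26, total now 29
augment #3: 2→6→5 bottleneck 38, total now 67
augment #4: 2→7→5 bottleneck 13, total now 80
augment #5: 2→1→0→5 bottleneck 9, total now 89
augment #6: 2→1→3→5 bottleneck 1, total now 90
augment #7: 2→6→3→5 bottleneck 1, total now 91
augment #8: 2→6→4→5 bottleneck 1, total now 92
augment #9: 2→7→4→5 bottleneck 6, total now 98
augment #10: 2→1→0→3→5 bottleneck 5, total now 103
augment #11: 2→1→6→4→5 bottleneck 6, total now 109
augment #12: 2→1→6→0→3→5 bottleneck 3, total now 112
augment #13: 2→1→6→4→3→5 bottleneck 4, total now 116
augment #14: 2→7→6→4→3→5 bottleneck 4, total now 120

Maximum flow value: 120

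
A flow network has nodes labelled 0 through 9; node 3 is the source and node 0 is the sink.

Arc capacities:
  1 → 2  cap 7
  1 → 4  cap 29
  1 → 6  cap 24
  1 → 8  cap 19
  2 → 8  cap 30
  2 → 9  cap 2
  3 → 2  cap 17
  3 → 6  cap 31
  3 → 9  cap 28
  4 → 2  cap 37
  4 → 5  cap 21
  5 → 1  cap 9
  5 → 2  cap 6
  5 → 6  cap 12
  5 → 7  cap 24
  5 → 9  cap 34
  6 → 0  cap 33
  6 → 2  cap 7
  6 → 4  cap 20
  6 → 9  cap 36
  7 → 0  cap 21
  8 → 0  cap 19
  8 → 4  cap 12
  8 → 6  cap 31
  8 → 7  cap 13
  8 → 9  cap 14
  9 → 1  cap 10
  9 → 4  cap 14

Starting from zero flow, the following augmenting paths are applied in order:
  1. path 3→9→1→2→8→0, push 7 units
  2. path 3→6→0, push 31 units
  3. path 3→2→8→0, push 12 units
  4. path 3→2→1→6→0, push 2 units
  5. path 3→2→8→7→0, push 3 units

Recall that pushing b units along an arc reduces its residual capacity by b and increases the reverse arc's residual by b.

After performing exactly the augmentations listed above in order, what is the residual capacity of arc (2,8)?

Residual capacity of (2,8): 8

after path 1 (3→9→1→2→8→0, push 7): res(2,8)=23
after path 2 (3→6→0, push 31): res(2,8)=23
after path 3 (3→2→8→0, push 12): res(2,8)=11
after path 4 (3→2→1→6→0, push 2): res(2,8)=11
after path 5 (3→2→8→7→0, push 3): res(2,8)=8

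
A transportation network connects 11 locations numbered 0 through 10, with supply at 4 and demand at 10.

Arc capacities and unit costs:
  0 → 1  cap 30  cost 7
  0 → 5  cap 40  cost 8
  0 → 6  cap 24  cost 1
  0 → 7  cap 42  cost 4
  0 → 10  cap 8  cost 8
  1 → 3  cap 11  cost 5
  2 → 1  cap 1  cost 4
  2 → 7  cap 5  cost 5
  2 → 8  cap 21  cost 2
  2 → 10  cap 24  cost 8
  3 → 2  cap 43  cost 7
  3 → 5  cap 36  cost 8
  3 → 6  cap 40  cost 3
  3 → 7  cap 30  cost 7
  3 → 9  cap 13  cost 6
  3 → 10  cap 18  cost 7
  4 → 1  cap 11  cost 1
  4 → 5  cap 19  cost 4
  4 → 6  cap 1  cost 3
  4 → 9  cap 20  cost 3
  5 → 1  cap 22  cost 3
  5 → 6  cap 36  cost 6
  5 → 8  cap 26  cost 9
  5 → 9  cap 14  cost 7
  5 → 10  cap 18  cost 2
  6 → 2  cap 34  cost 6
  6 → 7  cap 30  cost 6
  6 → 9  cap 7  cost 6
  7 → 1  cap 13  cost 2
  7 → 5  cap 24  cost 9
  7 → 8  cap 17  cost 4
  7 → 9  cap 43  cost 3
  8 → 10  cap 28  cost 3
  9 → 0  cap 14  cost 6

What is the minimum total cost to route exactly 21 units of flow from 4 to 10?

shortest-cost path #1: 4→5→10 push 18 @ unit cost 6 (adds 108)
shortest-cost path #2: 4→1→3→10 push 3 @ unit cost 13 (adds 39)
total cost = 147

Minimum cost for 21 units: 147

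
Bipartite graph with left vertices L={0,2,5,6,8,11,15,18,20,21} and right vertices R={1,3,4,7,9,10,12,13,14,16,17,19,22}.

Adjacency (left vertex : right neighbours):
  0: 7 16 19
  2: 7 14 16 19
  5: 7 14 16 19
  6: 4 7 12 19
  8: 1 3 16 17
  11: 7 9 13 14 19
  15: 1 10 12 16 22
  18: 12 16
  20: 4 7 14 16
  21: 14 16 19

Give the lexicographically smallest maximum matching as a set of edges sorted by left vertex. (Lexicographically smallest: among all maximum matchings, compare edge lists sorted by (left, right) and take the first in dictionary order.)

Lex-smallest maximum matching: {(0,7), (2,14), (5,16), (6,4), (8,1), (11,9), (15,10), (18,12), (21,19)}

|M| = 9 (so the lex-smallest maximum matching has 9 edges)
process left vertices in ascending order; for each, take the smallest-labelled available neighbour that still permits 9 edges overall, or leave it unmatched if none does
lex-smallest matching: {0-7, 2-14, 5-16, 6-4, 8-1, 11-9, 15-10, 18-12, 21-19}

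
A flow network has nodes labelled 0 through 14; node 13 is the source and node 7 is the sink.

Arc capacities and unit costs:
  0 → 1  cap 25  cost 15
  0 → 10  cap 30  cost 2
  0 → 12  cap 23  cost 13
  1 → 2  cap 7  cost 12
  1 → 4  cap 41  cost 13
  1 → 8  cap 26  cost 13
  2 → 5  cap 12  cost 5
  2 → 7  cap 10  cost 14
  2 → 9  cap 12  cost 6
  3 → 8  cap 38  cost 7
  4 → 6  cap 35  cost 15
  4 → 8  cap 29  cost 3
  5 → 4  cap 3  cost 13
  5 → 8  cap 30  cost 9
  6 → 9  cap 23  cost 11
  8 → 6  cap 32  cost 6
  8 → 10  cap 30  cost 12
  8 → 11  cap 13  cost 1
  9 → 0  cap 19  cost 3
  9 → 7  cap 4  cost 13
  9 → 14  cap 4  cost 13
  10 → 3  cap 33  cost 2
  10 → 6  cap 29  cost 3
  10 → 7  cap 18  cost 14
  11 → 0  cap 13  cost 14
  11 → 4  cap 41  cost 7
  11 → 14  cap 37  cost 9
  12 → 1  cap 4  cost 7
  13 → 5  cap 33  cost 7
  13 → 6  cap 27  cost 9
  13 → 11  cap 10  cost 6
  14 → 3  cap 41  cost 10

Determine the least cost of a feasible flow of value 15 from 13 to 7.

Minimum cost for 15 units: 531

shortest-cost path #1: 13→6→9→7 push 4 @ unit cost 33 (adds 132)
shortest-cost path #2: 13→11→0→10→7 push 10 @ unit cost 36 (adds 360)
shortest-cost path #3: 13→6→9→0→10→7 push 1 @ unit cost 39 (adds 39)
total cost = 531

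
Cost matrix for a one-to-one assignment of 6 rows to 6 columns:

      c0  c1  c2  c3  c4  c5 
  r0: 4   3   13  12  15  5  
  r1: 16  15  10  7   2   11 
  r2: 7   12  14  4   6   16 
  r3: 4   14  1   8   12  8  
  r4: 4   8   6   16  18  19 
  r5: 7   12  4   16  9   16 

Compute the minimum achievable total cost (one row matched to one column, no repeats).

optimal assignment: row0→col1 (cost 3), row1→col4 (cost 2), row2→col3 (cost 4), row3→col5 (cost 8), row4→col0 (cost 4), row5→col2 (cost 4)
total = 3 + 2 + 4 + 8 + 4 + 4 = 25

Minimum assignment cost: 25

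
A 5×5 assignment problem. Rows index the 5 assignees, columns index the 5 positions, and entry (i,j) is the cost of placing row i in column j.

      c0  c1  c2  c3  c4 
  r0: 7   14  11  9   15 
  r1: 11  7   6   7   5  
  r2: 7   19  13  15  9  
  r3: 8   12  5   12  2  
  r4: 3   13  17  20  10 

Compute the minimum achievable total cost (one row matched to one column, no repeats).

Minimum assignment cost: 33

optimal assignment: row0→col3 (cost 9), row1→col1 (cost 7), row2→col4 (cost 9), row3→col2 (cost 5), row4→col0 (cost 3)
total = 9 + 7 + 9 + 5 + 3 = 33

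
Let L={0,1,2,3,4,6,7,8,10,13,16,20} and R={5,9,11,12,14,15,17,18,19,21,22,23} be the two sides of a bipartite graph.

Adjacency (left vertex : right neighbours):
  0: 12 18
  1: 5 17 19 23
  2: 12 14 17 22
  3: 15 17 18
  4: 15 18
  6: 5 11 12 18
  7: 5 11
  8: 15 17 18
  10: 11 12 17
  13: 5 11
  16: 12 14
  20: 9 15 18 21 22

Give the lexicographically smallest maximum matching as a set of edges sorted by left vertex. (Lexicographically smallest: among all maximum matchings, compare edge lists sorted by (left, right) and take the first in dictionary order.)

Lex-smallest maximum matching: {(0,12), (1,19), (2,22), (3,15), (4,18), (6,5), (7,11), (8,17), (16,14), (20,9)}

|M| = 10 (so the lex-smallest maximum matching has 10 edges)
process left vertices in ascending order; for each, take the smallest-labelled available neighbour that still permits 10 edges overall, or leave it unmatched if none does
lex-smallest matching: {0-12, 1-19, 2-22, 3-15, 4-18, 6-5, 7-11, 8-17, 16-14, 20-9}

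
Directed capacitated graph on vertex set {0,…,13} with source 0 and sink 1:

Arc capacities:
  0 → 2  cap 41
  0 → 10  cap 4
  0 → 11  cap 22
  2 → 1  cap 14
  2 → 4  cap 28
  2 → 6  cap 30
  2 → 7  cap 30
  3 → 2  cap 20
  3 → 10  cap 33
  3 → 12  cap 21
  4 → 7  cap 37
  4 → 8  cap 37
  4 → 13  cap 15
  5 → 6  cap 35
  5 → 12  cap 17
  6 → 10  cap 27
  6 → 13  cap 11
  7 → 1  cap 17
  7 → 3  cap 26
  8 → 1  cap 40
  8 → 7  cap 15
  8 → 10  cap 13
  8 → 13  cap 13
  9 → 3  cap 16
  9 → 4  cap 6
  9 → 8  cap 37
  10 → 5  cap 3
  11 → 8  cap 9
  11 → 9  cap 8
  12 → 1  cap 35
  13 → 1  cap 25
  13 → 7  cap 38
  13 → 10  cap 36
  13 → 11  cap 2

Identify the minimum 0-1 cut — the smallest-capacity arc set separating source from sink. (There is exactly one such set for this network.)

augment #1: 0→2→1 push 14
augment #2: 0→2→7→1 push 17
augment #3: 0→11→8→1 push 9
augment #4: 0→2→4→8→1 push 10
augment #5: 0→10→5→12→1 push 3
augment #6: 0→11→9→8→1 push 8
max flow = 61; residual-reachable set from 0 gives S-side
cut edges (S→T): {(0,2), (10,5), (11,8), (11,9)} total cap 61

Min-cut arcs: {(0,2), (10,5), (11,8), (11,9)} (total capacity 61)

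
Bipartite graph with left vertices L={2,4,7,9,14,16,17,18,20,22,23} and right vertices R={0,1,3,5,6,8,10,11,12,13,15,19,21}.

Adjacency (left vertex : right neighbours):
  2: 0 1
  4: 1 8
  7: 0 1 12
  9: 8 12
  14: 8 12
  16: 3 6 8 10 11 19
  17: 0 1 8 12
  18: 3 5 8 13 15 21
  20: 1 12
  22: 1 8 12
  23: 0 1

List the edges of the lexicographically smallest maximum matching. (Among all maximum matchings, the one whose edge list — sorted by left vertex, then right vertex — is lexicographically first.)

Lex-smallest maximum matching: {(2,0), (4,1), (7,12), (9,8), (16,3), (18,5)}

|M| = 6 (so the lex-smallest maximum matching has 6 edges)
process left vertices in ascending order; for each, take the smallest-labelled available neighbour that still permits 6 edges overall, or leave it unmatched if none does
lex-smallest matching: {2-0, 4-1, 7-12, 9-8, 16-3, 18-5}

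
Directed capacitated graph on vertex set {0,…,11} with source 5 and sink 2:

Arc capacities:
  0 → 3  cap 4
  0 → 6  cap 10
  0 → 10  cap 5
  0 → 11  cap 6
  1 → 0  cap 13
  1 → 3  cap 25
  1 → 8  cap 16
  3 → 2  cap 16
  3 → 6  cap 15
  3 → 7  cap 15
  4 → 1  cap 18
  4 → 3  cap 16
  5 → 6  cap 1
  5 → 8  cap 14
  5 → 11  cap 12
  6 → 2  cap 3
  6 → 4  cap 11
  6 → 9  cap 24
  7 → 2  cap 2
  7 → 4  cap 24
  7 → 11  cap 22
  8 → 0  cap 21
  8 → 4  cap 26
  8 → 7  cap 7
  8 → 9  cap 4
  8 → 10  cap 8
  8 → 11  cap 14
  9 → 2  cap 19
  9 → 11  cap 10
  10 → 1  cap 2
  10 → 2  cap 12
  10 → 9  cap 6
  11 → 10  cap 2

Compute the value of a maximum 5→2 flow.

Maximum flow value: 17

augment #1: 5→6→2 bottleneck 1, total now 1
augment #2: 5→8→7→2 bottleneck 2, total now 3
augment #3: 5→8→9→2 bottleneck 4, total now 7
augment #4: 5→8→10→2 bottleneck 8, total now 15
augment #5: 5→11→10→2 bottleneck 2, total now 17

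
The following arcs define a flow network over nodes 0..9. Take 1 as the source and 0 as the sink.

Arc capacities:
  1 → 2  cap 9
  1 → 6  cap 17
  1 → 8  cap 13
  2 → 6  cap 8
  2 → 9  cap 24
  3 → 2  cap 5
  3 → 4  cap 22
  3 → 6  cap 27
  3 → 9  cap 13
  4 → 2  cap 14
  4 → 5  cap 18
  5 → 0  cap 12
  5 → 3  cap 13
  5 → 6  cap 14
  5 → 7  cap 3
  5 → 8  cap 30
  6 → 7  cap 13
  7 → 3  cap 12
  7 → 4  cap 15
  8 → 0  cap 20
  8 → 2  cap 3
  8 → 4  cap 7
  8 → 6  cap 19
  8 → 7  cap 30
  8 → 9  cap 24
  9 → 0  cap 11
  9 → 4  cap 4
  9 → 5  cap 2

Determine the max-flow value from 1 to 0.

augment #1: 1→8→0 bottleneck 13, total now 13
augment #2: 1→2→9→0 bottleneck 9, total now 22
augment #3: 1→6→7→3→9→0 bottleneck 2, total now 24
augment #4: 1→6→7→4→5→0 bottleneck 11, total now 35

Maximum flow value: 35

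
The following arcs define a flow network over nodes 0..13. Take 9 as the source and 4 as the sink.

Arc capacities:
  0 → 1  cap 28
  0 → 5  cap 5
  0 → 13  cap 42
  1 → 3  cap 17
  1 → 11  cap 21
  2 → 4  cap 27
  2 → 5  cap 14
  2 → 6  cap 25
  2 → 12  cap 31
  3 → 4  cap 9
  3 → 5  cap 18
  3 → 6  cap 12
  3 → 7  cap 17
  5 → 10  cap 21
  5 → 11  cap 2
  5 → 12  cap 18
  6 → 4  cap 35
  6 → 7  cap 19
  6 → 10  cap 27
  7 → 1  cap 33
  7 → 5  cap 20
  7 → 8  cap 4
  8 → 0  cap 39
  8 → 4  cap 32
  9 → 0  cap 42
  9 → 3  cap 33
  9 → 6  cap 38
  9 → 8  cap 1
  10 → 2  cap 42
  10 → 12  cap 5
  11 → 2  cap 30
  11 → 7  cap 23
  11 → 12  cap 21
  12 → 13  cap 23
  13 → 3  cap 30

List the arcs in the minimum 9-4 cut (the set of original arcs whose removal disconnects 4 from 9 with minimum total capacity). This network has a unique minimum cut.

augment #1: 9→3→4 push 9
augment #2: 9→6→4 push 35
augment #3: 9→8→4 push 1
augment #4: 9→3→7→8→4 push 4
augment #5: 9→6→10→2→4 push 3
augment #6: 9→0→1→11→2→4 push 21
augment #7: 9→0→5→10→2→4 push 3
max flow = 76; residual-reachable set from 9 gives S-side
cut edges (S→T): {(2,4), (3,4), (6,4), (7,8), (9,8)} total cap 76

Min-cut arcs: {(2,4), (3,4), (6,4), (7,8), (9,8)} (total capacity 76)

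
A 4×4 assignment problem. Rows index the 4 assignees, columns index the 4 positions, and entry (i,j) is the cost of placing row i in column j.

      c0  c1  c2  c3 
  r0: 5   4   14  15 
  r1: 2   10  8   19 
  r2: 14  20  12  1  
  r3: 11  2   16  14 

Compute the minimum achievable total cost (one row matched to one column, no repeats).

optimal assignment: row0→col0 (cost 5), row1→col2 (cost 8), row2→col3 (cost 1), row3→col1 (cost 2)
total = 5 + 8 + 1 + 2 = 16

Minimum assignment cost: 16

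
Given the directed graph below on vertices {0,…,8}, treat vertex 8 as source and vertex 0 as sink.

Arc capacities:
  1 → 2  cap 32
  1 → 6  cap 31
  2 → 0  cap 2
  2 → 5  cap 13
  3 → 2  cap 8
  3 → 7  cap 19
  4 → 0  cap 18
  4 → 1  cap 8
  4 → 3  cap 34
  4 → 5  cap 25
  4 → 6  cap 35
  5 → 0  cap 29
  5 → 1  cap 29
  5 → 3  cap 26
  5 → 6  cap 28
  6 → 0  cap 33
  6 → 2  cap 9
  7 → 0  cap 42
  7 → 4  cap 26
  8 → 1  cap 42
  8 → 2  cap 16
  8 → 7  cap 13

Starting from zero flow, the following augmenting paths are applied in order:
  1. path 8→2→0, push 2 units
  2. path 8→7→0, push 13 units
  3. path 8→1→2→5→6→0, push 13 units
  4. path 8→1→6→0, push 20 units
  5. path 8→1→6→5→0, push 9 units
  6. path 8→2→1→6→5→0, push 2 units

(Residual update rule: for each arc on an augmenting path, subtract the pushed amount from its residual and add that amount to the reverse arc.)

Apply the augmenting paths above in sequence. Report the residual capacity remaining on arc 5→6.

Residual capacity of (5,6): 26

after path 1 (8→2→0, push 2): res(5,6)=28
after path 2 (8→7→0, push 13): res(5,6)=28
after path 3 (8→1→2→5→6→0, push 13): res(5,6)=15
after path 4 (8→1→6→0, push 20): res(5,6)=15
after path 5 (8→1→6→5→0, push 9): res(5,6)=24
after path 6 (8→2→1→6→5→0, push 2): res(5,6)=26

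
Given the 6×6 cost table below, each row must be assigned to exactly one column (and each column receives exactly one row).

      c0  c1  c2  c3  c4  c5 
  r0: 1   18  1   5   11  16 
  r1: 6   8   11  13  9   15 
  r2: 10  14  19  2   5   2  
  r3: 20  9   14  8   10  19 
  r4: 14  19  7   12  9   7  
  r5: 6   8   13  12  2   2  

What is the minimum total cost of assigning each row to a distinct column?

Minimum assignment cost: 27

optimal assignment: row0→col2 (cost 1), row1→col0 (cost 6), row2→col3 (cost 2), row3→col1 (cost 9), row4→col5 (cost 7), row5→col4 (cost 2)
total = 1 + 6 + 2 + 9 + 7 + 2 = 27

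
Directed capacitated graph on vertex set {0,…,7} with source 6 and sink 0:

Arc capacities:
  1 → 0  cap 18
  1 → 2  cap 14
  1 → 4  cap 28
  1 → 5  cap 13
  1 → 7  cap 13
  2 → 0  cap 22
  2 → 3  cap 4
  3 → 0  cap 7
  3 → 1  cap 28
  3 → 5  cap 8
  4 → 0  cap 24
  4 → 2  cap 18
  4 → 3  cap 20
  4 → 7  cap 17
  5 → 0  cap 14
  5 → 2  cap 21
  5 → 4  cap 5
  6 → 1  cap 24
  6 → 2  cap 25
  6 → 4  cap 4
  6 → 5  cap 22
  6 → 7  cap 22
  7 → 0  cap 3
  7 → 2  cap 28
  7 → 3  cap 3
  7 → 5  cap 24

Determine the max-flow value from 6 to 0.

Maximum flow value: 79

augment #1: 6→1→0 bottleneck 18, total now 18
augment #2: 6→2→0 bottleneck 22, total now 40
augment #3: 6→4→0 bottleneck 4, total now 44
augment #4: 6→5→0 bottleneck 14, total now 58
augment #5: 6→7→0 bottleneck 3, total now 61
augment #6: 6→1→4→0 bottleneck 6, total now 67
augment #7: 6→2→3→0 bottleneck 3, total now 70
augment #8: 6→5→4→0 bottleneck 5, total now 75
augment #9: 6→7→3→0 bottleneck 3, total now 78
augment #10: 6→5→2→3→0 bottleneck 1, total now 79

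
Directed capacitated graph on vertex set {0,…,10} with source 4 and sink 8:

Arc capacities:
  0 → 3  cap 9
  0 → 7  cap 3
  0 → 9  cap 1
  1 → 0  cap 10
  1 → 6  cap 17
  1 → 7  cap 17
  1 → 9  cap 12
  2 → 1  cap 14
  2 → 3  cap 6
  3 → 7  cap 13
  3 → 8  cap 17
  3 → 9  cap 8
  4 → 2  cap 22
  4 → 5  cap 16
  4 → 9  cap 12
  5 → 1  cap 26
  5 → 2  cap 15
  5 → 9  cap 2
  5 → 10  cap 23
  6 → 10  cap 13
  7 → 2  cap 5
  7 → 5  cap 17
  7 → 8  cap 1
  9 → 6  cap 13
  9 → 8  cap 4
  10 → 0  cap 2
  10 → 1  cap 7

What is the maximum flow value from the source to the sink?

Maximum flow value: 20

augment #1: 4→9→8 bottleneck 4, total now 4
augment #2: 4→2→3→8 bottleneck 6, total now 10
augment #3: 4→2→1→7→8 bottleneck 1, total now 11
augment #4: 4→2→1→0→3→8 bottleneck 9, total now 20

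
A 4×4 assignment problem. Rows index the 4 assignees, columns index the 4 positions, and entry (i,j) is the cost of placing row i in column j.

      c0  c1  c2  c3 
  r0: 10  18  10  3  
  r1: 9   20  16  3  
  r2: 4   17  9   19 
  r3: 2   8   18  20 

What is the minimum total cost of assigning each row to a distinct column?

optimal assignment: row0→col2 (cost 10), row1→col3 (cost 3), row2→col0 (cost 4), row3→col1 (cost 8)
total = 10 + 3 + 4 + 8 = 25

Minimum assignment cost: 25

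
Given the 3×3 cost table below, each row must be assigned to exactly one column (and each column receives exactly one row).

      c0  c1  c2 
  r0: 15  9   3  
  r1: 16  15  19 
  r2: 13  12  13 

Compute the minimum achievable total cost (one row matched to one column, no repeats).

Minimum assignment cost: 31

one of 2 optimal assignments: row0→col2 (cost 3), row1→col0 (cost 16), row2→col1 (cost 12)
total = 3 + 16 + 12 = 31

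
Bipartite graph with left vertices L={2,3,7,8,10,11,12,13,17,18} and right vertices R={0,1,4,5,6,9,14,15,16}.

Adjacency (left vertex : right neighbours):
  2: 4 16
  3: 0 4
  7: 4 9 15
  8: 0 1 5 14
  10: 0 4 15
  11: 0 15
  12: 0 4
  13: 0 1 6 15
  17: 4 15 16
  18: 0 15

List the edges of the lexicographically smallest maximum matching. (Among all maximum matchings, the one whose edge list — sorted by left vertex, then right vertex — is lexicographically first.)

Lex-smallest maximum matching: {(2,4), (3,0), (7,9), (8,1), (10,15), (13,6), (17,16)}

|M| = 7 (so the lex-smallest maximum matching has 7 edges)
process left vertices in ascending order; for each, take the smallest-labelled available neighbour that still permits 7 edges overall, or leave it unmatched if none does
lex-smallest matching: {2-4, 3-0, 7-9, 8-1, 10-15, 13-6, 17-16}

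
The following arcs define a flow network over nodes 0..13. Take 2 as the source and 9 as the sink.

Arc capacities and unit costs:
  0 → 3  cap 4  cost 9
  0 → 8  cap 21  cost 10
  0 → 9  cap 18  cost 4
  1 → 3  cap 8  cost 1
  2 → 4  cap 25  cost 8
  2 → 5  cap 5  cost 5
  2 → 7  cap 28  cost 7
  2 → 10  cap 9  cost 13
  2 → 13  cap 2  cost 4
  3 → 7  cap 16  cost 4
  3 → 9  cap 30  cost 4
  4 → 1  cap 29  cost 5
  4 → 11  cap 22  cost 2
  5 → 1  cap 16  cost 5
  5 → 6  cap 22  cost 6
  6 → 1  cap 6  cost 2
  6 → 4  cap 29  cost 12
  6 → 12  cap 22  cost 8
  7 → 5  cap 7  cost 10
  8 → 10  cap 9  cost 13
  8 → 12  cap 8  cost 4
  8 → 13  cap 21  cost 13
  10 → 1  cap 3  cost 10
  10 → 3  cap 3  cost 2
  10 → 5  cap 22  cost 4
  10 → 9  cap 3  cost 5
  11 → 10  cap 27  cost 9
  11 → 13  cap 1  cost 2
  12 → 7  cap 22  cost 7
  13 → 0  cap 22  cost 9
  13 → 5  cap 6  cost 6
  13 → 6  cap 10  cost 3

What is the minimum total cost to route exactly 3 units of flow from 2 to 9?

shortest-cost path #1: 2→13→6→1→3→9 push 2 @ unit cost 14 (adds 28)
shortest-cost path #2: 2→5→1→3→9 push 1 @ unit cost 15 (adds 15)
total cost = 43

Minimum cost for 3 units: 43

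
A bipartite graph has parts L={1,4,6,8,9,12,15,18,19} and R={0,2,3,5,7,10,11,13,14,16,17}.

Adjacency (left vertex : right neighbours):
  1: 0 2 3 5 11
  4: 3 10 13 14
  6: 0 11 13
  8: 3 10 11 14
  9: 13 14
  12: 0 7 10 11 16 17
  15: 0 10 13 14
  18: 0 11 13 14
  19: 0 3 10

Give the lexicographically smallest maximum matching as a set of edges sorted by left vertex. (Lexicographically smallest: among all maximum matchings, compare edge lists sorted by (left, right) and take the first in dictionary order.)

Lex-smallest maximum matching: {(1,2), (4,3), (6,0), (8,10), (9,13), (12,7), (15,14), (18,11)}

|M| = 8 (so the lex-smallest maximum matching has 8 edges)
process left vertices in ascending order; for each, take the smallest-labelled available neighbour that still permits 8 edges overall, or leave it unmatched if none does
lex-smallest matching: {1-2, 4-3, 6-0, 8-10, 9-13, 12-7, 15-14, 18-11}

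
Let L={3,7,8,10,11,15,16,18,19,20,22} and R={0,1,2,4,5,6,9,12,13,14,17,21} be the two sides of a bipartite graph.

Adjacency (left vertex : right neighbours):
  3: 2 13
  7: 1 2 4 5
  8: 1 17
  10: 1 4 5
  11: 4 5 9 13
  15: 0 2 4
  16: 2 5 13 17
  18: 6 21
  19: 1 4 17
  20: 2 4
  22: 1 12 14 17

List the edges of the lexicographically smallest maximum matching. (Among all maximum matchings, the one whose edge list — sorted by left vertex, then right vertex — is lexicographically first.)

Lex-smallest maximum matching: {(3,2), (7,1), (8,17), (10,5), (11,9), (15,0), (16,13), (18,6), (19,4), (22,12)}

|M| = 10 (so the lex-smallest maximum matching has 10 edges)
process left vertices in ascending order; for each, take the smallest-labelled available neighbour that still permits 10 edges overall, or leave it unmatched if none does
lex-smallest matching: {3-2, 7-1, 8-17, 10-5, 11-9, 15-0, 16-13, 18-6, 19-4, 22-12}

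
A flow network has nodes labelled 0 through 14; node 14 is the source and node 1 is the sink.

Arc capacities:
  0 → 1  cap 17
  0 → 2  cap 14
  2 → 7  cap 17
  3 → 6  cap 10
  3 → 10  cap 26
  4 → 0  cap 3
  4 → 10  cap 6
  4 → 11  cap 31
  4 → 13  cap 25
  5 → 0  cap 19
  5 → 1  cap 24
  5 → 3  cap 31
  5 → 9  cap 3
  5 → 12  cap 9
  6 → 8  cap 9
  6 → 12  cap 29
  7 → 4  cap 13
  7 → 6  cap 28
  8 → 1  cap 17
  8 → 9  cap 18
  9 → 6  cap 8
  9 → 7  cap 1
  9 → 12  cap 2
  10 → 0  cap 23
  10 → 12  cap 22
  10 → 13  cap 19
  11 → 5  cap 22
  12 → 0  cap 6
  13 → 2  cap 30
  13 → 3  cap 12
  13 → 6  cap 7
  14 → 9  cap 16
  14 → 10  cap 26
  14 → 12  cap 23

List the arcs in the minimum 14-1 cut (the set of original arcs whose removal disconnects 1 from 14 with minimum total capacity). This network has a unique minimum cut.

augment #1: 14→10→0→1 push 17
augment #2: 14→9→6→8→1 push 8
augment #3: 14→9→7→6→8→1 push 1
augment #4: 14→10→0→2→7→4→11→5→1 push 6
augment #5: 14→10→13→2→7→4→11→5→1 push 3
augment #6: 14→12→0→2→7→4→11→5→1 push 4
max flow = 39; residual-reachable set from 14 gives S-side
cut edges (S→T): {(0,1), (6,8), (7,4)} total cap 39

Min-cut arcs: {(0,1), (6,8), (7,4)} (total capacity 39)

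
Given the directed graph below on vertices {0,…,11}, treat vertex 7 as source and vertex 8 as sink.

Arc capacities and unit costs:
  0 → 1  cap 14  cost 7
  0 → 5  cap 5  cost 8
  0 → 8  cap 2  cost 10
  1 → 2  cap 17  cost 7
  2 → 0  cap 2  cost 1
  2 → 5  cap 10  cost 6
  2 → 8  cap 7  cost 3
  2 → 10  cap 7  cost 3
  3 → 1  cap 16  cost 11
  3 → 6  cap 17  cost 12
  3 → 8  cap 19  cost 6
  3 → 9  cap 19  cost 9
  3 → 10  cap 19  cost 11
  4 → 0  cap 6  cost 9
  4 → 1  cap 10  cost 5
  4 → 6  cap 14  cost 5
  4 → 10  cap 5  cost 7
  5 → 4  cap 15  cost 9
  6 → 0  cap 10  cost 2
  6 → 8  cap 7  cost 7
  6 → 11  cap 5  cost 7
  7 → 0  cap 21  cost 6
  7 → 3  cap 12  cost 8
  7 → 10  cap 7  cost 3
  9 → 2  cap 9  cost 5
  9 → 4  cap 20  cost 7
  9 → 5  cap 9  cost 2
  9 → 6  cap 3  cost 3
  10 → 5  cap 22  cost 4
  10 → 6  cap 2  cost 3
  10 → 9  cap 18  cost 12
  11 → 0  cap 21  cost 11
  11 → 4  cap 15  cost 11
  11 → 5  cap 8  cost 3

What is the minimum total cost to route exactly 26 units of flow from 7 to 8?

Minimum cost for 26 units: 462

shortest-cost path #1: 7→10→6→8 push 2 @ unit cost 13 (adds 26)
shortest-cost path #2: 7→3→8 push 12 @ unit cost 14 (adds 168)
shortest-cost path #3: 7→0→8 push 2 @ unit cost 16 (adds 32)
shortest-cost path #4: 7→0→1→2→8 push 7 @ unit cost 23 (adds 161)
shortest-cost path #5: 7→10→9→6→8 push 3 @ unit cost 25 (adds 75)
total cost = 462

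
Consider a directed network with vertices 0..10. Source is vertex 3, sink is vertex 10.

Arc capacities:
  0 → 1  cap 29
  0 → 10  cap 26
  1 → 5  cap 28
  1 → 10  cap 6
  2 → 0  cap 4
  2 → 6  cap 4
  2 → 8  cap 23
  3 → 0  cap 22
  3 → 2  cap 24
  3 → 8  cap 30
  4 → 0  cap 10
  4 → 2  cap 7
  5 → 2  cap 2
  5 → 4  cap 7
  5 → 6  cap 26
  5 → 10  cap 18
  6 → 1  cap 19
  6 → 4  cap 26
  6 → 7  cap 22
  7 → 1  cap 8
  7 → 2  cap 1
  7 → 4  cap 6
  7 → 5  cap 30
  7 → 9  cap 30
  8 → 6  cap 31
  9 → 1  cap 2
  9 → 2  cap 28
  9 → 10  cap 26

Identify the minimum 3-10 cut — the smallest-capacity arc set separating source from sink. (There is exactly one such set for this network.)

augment #1: 3→0→10 push 22
augment #2: 3→2→0→10 push 4
augment #3: 3→2→6→1→10 push 4
augment #4: 3→8→6→1→10 push 2
augment #5: 3→8→6→1→5→10 push 13
augment #6: 3→8→6→7→5→10 push 5
augment #7: 3→8→6→7→9→10 push 10
augment #8: 3→2→8→6→7→9→10 push 1
max flow = 61; residual-reachable set from 3 gives S-side
cut edges (S→T): {(2,0), (2,6), (3,0), (8,6)} total cap 61

Min-cut arcs: {(2,0), (2,6), (3,0), (8,6)} (total capacity 61)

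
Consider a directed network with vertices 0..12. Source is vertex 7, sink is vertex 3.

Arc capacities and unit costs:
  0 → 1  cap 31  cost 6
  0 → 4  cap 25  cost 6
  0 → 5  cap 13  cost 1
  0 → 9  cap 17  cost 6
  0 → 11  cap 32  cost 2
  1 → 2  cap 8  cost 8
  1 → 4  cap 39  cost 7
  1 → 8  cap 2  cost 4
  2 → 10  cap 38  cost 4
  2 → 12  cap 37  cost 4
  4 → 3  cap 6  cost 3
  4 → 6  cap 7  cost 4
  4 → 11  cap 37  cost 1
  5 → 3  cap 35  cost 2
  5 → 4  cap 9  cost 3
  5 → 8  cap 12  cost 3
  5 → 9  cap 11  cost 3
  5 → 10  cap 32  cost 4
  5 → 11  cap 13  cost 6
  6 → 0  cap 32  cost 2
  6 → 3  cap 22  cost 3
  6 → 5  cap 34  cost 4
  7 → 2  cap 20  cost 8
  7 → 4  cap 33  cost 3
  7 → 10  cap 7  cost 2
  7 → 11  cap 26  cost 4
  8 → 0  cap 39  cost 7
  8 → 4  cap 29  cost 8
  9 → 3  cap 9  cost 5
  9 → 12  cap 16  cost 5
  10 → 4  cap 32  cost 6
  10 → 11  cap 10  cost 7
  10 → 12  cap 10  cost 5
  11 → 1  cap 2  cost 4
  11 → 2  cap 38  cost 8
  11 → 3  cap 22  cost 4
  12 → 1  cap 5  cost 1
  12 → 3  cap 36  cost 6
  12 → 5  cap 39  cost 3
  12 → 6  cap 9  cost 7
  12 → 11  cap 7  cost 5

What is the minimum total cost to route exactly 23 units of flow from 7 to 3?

shortest-cost path #1: 7→4→3 push 6 @ unit cost 6 (adds 36)
shortest-cost path #2: 7→11→3 push 17 @ unit cost 8 (adds 136)
total cost = 172

Minimum cost for 23 units: 172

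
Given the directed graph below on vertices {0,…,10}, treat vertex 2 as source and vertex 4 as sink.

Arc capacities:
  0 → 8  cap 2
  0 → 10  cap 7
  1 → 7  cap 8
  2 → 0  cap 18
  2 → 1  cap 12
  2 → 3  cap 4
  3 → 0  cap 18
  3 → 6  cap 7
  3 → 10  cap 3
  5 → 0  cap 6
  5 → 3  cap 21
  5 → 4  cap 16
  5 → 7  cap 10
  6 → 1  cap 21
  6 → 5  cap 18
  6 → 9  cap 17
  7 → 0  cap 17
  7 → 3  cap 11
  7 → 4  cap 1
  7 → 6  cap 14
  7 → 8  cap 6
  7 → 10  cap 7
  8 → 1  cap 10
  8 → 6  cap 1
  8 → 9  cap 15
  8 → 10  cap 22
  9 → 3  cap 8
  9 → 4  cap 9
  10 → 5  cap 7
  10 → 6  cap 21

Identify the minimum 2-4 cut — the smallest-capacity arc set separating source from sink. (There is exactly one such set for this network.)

augment #1: 2→1→7→4 push 1
augment #2: 2→0→8→9→4 push 2
augment #3: 2→0→10→5→4 push 7
augment #4: 2→3→6→5→4 push 4
augment #5: 2→1→7→6→5→4 push 5
augment #6: 2→1→7→6→9→4 push 2
max flow = 21; residual-reachable set from 2 gives S-side
cut edges (S→T): {(0,8), (0,10), (1,7), (2,3)} total cap 21

Min-cut arcs: {(0,8), (0,10), (1,7), (2,3)} (total capacity 21)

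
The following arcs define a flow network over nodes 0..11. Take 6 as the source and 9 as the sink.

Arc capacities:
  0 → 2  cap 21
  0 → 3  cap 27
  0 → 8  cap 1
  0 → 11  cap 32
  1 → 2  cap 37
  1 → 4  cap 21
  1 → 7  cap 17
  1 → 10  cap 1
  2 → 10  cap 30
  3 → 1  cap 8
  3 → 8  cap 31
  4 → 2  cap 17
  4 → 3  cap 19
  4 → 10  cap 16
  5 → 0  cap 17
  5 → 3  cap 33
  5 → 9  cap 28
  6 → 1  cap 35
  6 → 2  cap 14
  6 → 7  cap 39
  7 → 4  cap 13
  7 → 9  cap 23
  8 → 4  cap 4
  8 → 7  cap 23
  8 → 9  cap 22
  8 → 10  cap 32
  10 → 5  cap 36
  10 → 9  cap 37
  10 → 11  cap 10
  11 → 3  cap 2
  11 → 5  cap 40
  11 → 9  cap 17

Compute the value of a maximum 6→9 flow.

augment #1: 6→7→9 bottleneck 23, total now 23
augment #2: 6→1→10→9 bottleneck 1, total now 24
augment #3: 6→2→10→9 bottleneck 14, total now 38
augment #4: 6→1→2→10→9 bottleneck 16, total now 54
augment #5: 6→1→4→10→9 bottleneck 6, total now 60
augment #6: 6→1→4→3→8→9 bottleneck 12, total now 72
augment #7: 6→7→4→3→8→9 bottleneck 7, total now 79
augment #8: 6→7→4→10→5→9 bottleneck 6, total now 85

Maximum flow value: 85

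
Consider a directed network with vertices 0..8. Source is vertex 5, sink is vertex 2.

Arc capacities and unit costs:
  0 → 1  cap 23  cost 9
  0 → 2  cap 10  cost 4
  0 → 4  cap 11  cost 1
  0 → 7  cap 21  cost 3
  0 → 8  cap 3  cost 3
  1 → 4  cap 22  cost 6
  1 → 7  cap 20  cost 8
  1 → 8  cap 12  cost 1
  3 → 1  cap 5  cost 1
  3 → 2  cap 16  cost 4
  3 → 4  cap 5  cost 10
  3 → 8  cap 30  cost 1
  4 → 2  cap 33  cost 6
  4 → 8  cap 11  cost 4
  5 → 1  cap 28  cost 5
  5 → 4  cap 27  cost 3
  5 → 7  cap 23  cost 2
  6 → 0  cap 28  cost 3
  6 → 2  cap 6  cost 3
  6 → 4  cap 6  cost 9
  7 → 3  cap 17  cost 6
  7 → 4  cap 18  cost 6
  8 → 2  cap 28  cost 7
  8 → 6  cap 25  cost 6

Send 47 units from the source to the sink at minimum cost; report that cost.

shortest-cost path #1: 5→4→2 push 27 @ unit cost 9 (adds 243)
shortest-cost path #2: 5→7→3→2 push 16 @ unit cost 12 (adds 192)
shortest-cost path #3: 5→1→8→2 push 4 @ unit cost 13 (adds 52)
total cost = 487

Minimum cost for 47 units: 487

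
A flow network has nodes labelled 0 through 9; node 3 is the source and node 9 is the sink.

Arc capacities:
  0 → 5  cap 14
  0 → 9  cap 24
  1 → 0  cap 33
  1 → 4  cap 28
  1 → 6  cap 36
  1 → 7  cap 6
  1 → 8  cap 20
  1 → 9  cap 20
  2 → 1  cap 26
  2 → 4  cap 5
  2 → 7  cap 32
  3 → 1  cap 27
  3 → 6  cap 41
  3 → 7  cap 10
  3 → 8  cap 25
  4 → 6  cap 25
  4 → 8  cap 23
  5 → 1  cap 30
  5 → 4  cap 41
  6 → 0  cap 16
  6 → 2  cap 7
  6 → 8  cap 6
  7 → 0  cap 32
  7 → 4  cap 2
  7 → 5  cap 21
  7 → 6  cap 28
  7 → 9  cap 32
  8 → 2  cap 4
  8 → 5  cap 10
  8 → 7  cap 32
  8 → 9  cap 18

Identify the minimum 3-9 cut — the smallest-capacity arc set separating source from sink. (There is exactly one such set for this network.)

Min-cut arcs: {(3,1), (3,7), (3,8), (6,0), (6,2), (6,8)} (total capacity 91)

augment #1: 3→1→9 push 20
augment #2: 3→7→9 push 10
augment #3: 3→8→9 push 18
augment #4: 3→1→0→9 push 7
augment #5: 3→6→0→9 push 16
augment #6: 3→8→7→9 push 7
augment #7: 3→6→2→7→9 push 7
augment #8: 3→6→8→7→9 push 6
max flow = 91; residual-reachable set from 3 gives S-side
cut edges (S→T): {(3,1), (3,7), (3,8), (6,0), (6,2), (6,8)} total cap 91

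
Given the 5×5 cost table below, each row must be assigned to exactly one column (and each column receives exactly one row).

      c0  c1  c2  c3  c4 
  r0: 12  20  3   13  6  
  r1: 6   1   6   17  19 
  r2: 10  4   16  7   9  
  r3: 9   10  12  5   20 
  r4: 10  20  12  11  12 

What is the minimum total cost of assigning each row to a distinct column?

Minimum assignment cost: 28

optimal assignment: row0→col2 (cost 3), row1→col1 (cost 1), row2→col4 (cost 9), row3→col3 (cost 5), row4→col0 (cost 10)
total = 3 + 1 + 9 + 5 + 10 = 28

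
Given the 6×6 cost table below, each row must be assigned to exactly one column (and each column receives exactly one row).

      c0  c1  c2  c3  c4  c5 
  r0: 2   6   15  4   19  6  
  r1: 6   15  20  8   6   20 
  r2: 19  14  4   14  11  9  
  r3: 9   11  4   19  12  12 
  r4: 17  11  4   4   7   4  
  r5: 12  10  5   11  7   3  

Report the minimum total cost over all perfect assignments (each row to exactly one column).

optimal assignment: row0→col0 (cost 2), row1→col4 (cost 6), row2→col2 (cost 4), row3→col1 (cost 11), row4→col3 (cost 4), row5→col5 (cost 3)
total = 2 + 6 + 4 + 11 + 4 + 3 = 30

Minimum assignment cost: 30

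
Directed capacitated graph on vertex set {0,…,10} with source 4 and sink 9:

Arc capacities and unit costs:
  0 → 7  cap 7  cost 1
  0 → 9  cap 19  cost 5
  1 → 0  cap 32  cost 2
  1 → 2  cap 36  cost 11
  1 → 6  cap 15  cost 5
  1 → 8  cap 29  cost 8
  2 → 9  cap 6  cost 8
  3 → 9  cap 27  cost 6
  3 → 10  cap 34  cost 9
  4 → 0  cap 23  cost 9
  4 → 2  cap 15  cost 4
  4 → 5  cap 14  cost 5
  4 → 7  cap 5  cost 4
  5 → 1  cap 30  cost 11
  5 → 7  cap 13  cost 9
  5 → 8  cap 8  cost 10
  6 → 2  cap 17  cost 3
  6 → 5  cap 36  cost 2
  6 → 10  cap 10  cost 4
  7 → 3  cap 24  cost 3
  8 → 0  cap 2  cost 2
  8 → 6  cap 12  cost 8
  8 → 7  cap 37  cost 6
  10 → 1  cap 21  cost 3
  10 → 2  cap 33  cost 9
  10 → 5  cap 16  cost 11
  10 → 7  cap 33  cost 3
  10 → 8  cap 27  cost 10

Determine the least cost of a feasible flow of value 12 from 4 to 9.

shortest-cost path #1: 4→2→9 push 6 @ unit cost 12 (adds 72)
shortest-cost path #2: 4→7→3→9 push 5 @ unit cost 13 (adds 65)
shortest-cost path #3: 4→0→9 push 1 @ unit cost 14 (adds 14)
total cost = 151

Minimum cost for 12 units: 151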